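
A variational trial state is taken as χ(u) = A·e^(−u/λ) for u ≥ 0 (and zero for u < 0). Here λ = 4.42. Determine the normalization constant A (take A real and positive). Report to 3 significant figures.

Require ∫ |χ|² du = 1 over the whole domain.
With ∫₀^∞ u^0 e^(−αu) du = 0!/α^1, carrying out the integral gives A² · λ/2.
Plugging in λ = 4.42 yields A = 0.6727.

A ≈ 0.673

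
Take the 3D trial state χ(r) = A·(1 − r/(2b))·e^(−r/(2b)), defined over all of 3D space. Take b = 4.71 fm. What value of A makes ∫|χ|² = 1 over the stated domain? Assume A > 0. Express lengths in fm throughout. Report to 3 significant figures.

A ≈ 0.0195 fm^(-3/2)

Normalization requires ∫|χ|² 4πr² dr = 1, integrated from 0 to ∞.
In 3D with spherical symmetry the volume element is 4πr² dr.
With χ = A·(1 − r/(2b))·e^(−r/(2b)), the integral evaluates to A²·[8·π·b^3].
So A² = (8·π·b^3)^(−1).
Plugging in b = 4.71 yields A = 0.01951.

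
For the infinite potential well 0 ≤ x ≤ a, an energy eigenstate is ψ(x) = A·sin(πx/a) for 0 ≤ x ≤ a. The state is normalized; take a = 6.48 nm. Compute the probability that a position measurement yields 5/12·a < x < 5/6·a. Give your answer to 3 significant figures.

|ψ|² is the probability density, so P = ∫_{5/12·a}^{5/6·a} |ψ|² dx.
Since A² = 1/(a/2), this is the region integral divided by the full normalization integral.
In terms of u = x/a (A² and the length scale cancel between numerator and denominator), P = [∫_{5/12}^{5/6} sin(π·u)^2 du] / [∫_{0}^{1} sin(π·u)^2 du].
With ∫ sin(π·u)^2 du = u/2 - sin(2·π·u)/(4·π) + C, the region integral is 1/(8·π) + √(3)/(8·π) + 5/24 and the full one is 1/2.
The result is P = (3 + 3·√(3) + 5·π)/(12·π).

P ≈ 0.634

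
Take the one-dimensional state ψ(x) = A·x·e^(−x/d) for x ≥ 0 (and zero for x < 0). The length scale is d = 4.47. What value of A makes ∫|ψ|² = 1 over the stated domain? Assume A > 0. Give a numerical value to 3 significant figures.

A ≈ 0.212

The normalization condition is ∫|ψ|² dx = 1 from 0 to ∞.
Recall ∫₀^∞ x^m e^(−x/β) dx = m!·β^(m+1), ∫|ψ|² dx = A²·(d^3/4).
Plugging in d = 4.47 yields A = 0.2116.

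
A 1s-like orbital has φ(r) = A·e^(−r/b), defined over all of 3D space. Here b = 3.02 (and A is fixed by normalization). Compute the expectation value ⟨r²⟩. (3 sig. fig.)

⟨r^2⟩ ≈ 27.4

⟨r²⟩ = ∫ r^2 |φ|² 4πr² dr over the full domain.
Recall ∫₀^∞ r^m e^(−r/β) dr = m!·β^(m+1), evaluating both integrals, ⟨r²⟩ = 3·b^2.
With b = 3.02, ⟨r^2⟩ = 27.36.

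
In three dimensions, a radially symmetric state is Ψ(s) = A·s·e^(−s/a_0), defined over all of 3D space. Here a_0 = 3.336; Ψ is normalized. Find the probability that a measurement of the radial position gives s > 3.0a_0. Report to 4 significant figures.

P ≈ 0.2851

P = ∫ |Ψ|² 4πs² ds over s > 3.0a_0.
Normalization gives A² = 1/(3·π·a_0^5).
Substituting u = s/a_0, A², 4π and the length scale all cancel in the ratio: P = ∫_{3.0}^{∞} u^4·e^(-2·u) du / ∫_{0}^{∞} u^4·e^(-2·u) du.
Using ∫ u^4·e^(-2·u) du = -(u^4/2 + u^3 + 3·u^2/2 + 3·u/2 + 3/4)·e^(-2·u), the numerator is 345·e^(-6)/4 and the denominator is 3/4.
This evaluates to P = 0.28506.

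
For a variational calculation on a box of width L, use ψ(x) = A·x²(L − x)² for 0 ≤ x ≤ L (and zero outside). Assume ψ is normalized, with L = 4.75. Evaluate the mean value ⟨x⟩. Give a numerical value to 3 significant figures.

⟨x⟩ ≈ 2.38

⟨x⟩ = ∫ x |ψ|² dx over the full domain.
The ratio of the moment integral to the normalization integral gives ⟨x⟩ = L/2.
With L = 4.75, ⟨x⟩ = 2.375.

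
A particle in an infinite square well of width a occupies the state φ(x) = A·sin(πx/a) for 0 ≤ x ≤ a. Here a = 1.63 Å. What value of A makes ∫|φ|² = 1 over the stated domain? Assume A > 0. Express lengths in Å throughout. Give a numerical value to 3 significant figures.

The normalization condition is ∫|φ|² dx = 1 from 0 to a.
With ∫₀^a sin²(nπx/a) dx = a/2, the integral (without the A² prefactor) comes out to a/2.
Plugging in a = 1.63 yields A = 1.108.

A ≈ 1.11 Å^(-1/2)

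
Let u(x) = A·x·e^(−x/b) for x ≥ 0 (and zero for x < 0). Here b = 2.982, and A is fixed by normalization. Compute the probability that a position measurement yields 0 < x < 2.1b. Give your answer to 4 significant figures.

The probability is P = ∫ |u|² dx over [0, 2.1b].
The normalization integral ∫|u|²dx over the whole domain equals b^3/4·A², and A² cancels in the ratio.
Substituting t = x/b, A² and the length scale cancel in the ratio: P = ∫_{0}^{2.1} t^2·e^(-2·t) dt / ∫_{0}^{∞} t^2·e^(-2·t) dt.
An antiderivative of t^2·e^(-2·t) is -(2·t^2 + 2·t + 1)·e^(-2·t)/4; evaluating from 0 to 2.1 gives 1/4 - 701·e^(-21/5)/200, while the full integral is 1/4.
Taking the ratio, P = 0.78976.

P ≈ 0.7898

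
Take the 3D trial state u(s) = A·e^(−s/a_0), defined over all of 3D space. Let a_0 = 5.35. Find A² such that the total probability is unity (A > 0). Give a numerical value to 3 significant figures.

A^2 ≈ 0.00208

Normalization requires ∫|u|² 4πs² ds = 1, integrated from 0 to ∞.
In 3D with spherical symmetry the volume element is 4πs² ds.
Carrying out the integral gives A² · π·a_0^3.
Plugging in a_0 = 5.35 yields A = 0.04559.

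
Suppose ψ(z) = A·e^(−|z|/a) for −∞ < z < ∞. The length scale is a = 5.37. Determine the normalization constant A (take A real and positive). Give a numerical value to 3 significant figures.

A ≈ 0.432

The normalization condition is ∫|ψ|² dz = 1 from −∞ to ∞.
Using ∫₀^∞ zⁿ e^(−αz) dz = n!/αⁿ⁺¹, with ψ = A·e^(−|z|/a), the integral evaluates to A²·[a].
So A² = (a)^(−1).
With a = 5.37: A² = 0.1862 and A = 0.4315.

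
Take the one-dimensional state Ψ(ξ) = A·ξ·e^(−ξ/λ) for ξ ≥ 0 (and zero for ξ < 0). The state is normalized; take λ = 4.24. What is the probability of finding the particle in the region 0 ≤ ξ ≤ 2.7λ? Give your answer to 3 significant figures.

P = ∫_{0}^{2.7λ} |Ψ(ξ)|² dξ.
Since A² = 1/(λ^3/4), this is the region integral divided by the full normalization integral.
Substituting u = ξ/λ, A² and the length scale cancel in the ratio: P = ∫_{0}^{2.7} u^2·e^(-2·u) du / ∫_{0}^{∞} u^2·e^(-2·u) du.
An antiderivative of u^2·e^(-2·u) is -(2·u^2 + 2·u + 1)·e^(-2·u)/4; evaluating from 0 to 2.7 gives 1/4 - 1049·e^(-27/5)/200, while the full integral is 1/4.
Taking the ratio, P = 0.9052.

P ≈ 0.905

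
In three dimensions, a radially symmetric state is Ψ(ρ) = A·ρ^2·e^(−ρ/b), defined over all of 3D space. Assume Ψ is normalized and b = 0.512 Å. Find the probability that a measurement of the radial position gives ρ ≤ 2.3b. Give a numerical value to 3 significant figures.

With dV = 4πρ²dρ, the probability is ∫|Ψ|² dV over ρ ≤ 2.3b.
A² is fixed by ∫₀^∞ 4πρ²|Ψ|² dρ = 1, i.e. A² = (45·π·b^7/2)^(−1).
Let u = ρ/b; then A², 4π and the length scale all cancel, so P = ∫_{0}^{2.3} u^6·e^(-2·u) du ÷ ∫_{0}^{∞} u^6·e^(-2·u) du.
With ∫ u^6·e^(-2·u) du = -(4·u^6 + 12·u^5 + 30·u^4 + 60·u^3 + 90·u^2 + 90·u + 45)·e^(-2·u)/8 + C, the region integral is ≈ 1.0236 and the full one is 45/8.
This evaluates to P = 0.1820.

P ≈ 0.182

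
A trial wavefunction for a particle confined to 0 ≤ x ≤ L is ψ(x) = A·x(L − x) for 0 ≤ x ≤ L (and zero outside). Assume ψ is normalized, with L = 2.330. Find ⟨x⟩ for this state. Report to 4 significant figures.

⟨x⟩ ≈ 1.165

By definition ⟨x⟩ = ∫ x |ψ(x)|² dx.
Expanding the polynomial and integrating term by term, the ratio of the moment integral to the normalization integral gives ⟨x⟩ = L/2.
With L = 2.330, ⟨x⟩ = 1.1650.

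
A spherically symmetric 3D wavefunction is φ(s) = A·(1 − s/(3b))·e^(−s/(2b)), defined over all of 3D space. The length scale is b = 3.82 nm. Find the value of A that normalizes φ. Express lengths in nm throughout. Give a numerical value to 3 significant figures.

Normalization requires ∫|φ|² 4πs² ds = 1, integrated from 0 to ∞.
The angular integral contributes 4π, leaving ∫₀^∞ s²|φ|² ds.
∫|φ|² 4πs² ds = A²·(8·π·b^3/3).
Setting this equal to 1 gives A² = 1/(8·π·b^3/3).
Plugging in b = 3.82 yields A = 0.04627.

A ≈ 0.0463 nm^(-3/2)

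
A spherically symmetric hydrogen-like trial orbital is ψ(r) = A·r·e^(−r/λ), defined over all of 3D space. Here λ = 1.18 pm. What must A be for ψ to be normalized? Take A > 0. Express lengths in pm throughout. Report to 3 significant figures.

We need A² ∫|f|² 4πr² dr = 1, taking the integral from 0 to ∞.
(Spherical symmetry: dV = 4πr² dr.)
With ∫₀^∞ r^4 e^(−αr) dr = 4!/α^5, the integral (without the A² prefactor) comes out to 3·π·λ^5.
Hence A² = 1/[3·π·λ^5].
With λ = 1.18: A² = 0.04638 and A = 0.2154.

A ≈ 0.215 pm^(-5/2)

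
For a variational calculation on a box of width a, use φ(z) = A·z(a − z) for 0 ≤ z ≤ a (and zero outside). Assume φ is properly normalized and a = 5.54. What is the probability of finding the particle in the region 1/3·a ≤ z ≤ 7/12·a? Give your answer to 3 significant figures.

P ≈ 0.444

The probability is P = ∫ |φ|² dz over [1/3·a, 7/12·a].
Since A² = 1/(a^5/30), this is the region integral divided by the full normalization integral.
Let u = z/a; then A² and the length scale cancel, so P = ∫_{1/3}^{7/12} u^2·(1 - u)^2 du ÷ ∫_{0}^{1} u^2·(1 - u)^2 du.
With ∫ u^2·(1 - u)^2 du = u^3·(6·u^2 - 15·u + 10)/30 + C, the region integral is ≈ 0.014783 and the full one is 1/30.
This works out to P = 0.4435.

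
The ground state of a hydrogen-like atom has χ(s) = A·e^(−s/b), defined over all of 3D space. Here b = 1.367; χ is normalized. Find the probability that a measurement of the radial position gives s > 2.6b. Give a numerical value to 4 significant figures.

P ≈ 0.1088

Integrate the radial probability density 4πs²|χ|² over s > 2.6b.
Normalization gives A² = 1/(π·b^3).
Let u = s/b; then A², 4π and the length scale all cancel, so P = ∫_{2.6}^{∞} u^2·e^(-2·u) du ÷ ∫_{0}^{∞} u^2·e^(-2·u) du.
Using ∫ u^2·e^(-2·u) du = -(2·u^2 + 2·u + 1)·e^(-2·u)/4, the numerator is 493·e^(-26/5)/100 and the denominator is 1/4.
The region integral divided by the full integral gives P = 0.10879.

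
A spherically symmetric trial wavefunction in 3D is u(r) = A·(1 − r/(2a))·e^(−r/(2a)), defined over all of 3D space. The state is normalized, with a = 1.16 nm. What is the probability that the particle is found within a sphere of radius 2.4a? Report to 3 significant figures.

With dV = 4πr²dr, the probability is ∫|u|² dV over r ≤ 2.4a.
Normalization gives A² = 1/(8·π·a^3).
Substituting t = r/a, A², 4π and the length scale all cancel in the ratio: P = ∫_{0}^{2.4} t^2·(1 - t/2)^2·e^(-t) dt / ∫_{0}^{∞} t^2·(1 - t/2)^2·e^(-t) dt.
An antiderivative of t^2·(1 - t/2)^2·e^(-t) is -(t^4/4 + t^2 + 2·t + 2)·e^(-t); evaluating from 0 to 2.4 gives ≈ 0.10813, while the full integral is 2.
Taking the ratio yields P = 0.05407.

P ≈ 0.0541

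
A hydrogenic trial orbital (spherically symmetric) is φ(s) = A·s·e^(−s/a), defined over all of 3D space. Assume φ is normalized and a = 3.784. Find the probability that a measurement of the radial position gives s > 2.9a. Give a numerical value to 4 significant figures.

With dV = 4πs²ds, the probability is ∫|φ|² dV over s > 2.9a.
Normalization gives A² = 1/(3·π·a^5).
In terms of u = s/a (A², 4π and the length scale all cancel between numerator and denominator), P = [∫_{2.9}^{∞} u^4·e^(-2·u) du] / [∫_{0}^{∞} u^4·e^(-2·u) du].
With ∫ u^4·e^(-2·u) du = -(u^4/2 + u^3 + 3·u^2/2 + 3·u/2 + 3/4)·e^(-2·u) + C, the region integral is ≈ 0.234539 and the full one is 3/4.
This evaluates to P = 0.31272.

P ≈ 0.3127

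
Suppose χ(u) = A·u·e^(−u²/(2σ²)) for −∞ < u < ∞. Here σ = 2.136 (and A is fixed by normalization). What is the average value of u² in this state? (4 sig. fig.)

⟨u^2⟩ ≈ 6.844

⟨u²⟩ = ∫ u^2 |χ|² du over the full domain.
With ∫_{−∞}^{∞} u^(2m) e^(−αu²) du = (2m−1)!!·√π / (2^m α^(m+1/2)), since the A² factors cancel between numerator and denominator, ⟨u²⟩ = 3·σ^2/2.
With σ = 2.136, ⟨u^2⟩ = 6.8437.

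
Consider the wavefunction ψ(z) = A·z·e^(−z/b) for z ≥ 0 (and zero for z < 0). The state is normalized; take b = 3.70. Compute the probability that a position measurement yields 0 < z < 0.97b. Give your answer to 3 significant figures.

|ψ|² is the probability density, so P = ∫_{0}^{0.97b} |ψ|² dz.
With A² fixed by ∫|ψ|² = 1, i.e. A² = (b^3/4)^(−1), substitute and integrate.
Substituting u = z/b, A² and the length scale cancel in the ratio: P = ∫_{0}^{0.97} u^2·e^(-2·u) du / ∫_{0}^{∞} u^2·e^(-2·u) du.
An antiderivative of u^2·e^(-2·u) is -(2·u^2 + 2·u + 1)·e^(-2·u)/4; evaluating from 0 to 0.97 gives ≈ 0.076772, while the full integral is 1/4.
Evaluating gives P = 0.3071.

P ≈ 0.307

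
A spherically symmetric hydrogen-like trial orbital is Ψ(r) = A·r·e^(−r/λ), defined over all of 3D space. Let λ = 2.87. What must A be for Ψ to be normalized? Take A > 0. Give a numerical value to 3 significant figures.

A ≈ 0.0233

We need A² ∫|f|² 4πr² dr = 1, taking the integral from 0 to ∞.
∫|Ψ|² 4πr² dr = A²·(3·π·λ^5).
Setting this equal to 1 gives A² = 1/(3·π·λ^5).
Substituting λ = 2.87 gives A² = 0.0005449, so A = 0.02334.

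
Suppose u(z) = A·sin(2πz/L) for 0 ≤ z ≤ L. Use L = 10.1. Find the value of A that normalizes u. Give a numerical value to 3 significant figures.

The normalization condition is ∫|u|² dz = 1 from 0 to L.
∫|u|² dz = A²·(L/2).
With L = 10.1: A² = 0.1980 and A = 0.4450.

A ≈ 0.445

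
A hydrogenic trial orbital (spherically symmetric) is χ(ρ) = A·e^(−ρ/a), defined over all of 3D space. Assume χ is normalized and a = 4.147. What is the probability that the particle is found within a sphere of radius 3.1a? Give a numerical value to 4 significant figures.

With dV = 4πρ²dρ, the probability is ∫|χ|² dV over ρ ≤ 3.1a.
Normalization gives A² = 1/(π·a^3).
Let u = ρ/a; then A², 4π and the length scale all cancel, so P = ∫_{0}^{3.1} u^2·e^(-2·u) du ÷ ∫_{0}^{∞} u^2·e^(-2·u) du.
An antiderivative of u^2·e^(-2·u) is -(2·u^2 + 2·u + 1)·e^(-2·u)/4; evaluating from 0 to 3.1 gives 1/4 - 1321·e^(-31/5)/200, while the full integral is 1/4.
Taking the ratio yields P = 0.94638.

P ≈ 0.9464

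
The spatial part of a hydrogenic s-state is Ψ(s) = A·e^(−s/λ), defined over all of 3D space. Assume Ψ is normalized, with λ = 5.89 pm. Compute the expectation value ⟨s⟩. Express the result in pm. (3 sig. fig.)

⟨s⟩ ≈ 8.84 pm

⟨s⟩ = ∫ s |Ψ|² 4πs² ds over the full domain.
With ∫₀^∞ s^3 e^(−αs) ds = 3!/α^4, since the A² factors cancel between numerator and denominator, ⟨s⟩ = 3·λ/2.
Putting λ = 5.89 gives 8.835.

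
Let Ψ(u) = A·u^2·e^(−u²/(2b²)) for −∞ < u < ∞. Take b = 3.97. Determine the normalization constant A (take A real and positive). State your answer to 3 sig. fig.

A ≈ 0.0276

We need A² ∫|f|² du = 1, taking the integral from −∞ to ∞.
∫|Ψ|² du = A²·(3·√(π)·b^5/4).
Hence A² = 1/[3·√(π)·b^5/4].
Substituting b = 3.97 gives A² = 0.0007628, so A = 0.02762.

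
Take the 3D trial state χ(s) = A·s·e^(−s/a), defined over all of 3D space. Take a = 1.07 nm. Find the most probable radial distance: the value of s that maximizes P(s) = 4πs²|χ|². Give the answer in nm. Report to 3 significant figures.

s ≈ 2.14 nm

The maximum of P(s) = 4πs²|χ|² occurs where its derivative vanishes.
Solving yields s = 2·a.
With a = 1.07, the most probable radial distance is 2.140 nm.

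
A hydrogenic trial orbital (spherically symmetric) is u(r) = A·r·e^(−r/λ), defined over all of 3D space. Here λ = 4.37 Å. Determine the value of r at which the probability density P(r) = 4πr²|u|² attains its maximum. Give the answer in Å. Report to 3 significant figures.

r ≈ 8.74 Å

Differentiate P(r) = 4πr²|u|² with respect to r and set to zero.
Solving yields r = 2·λ.
With λ = 4.37, the most probable radial distance is 8.740 Å.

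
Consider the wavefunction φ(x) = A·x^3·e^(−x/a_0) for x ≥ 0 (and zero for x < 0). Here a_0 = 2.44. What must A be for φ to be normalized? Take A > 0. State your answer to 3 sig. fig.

A ≈ 0.0186

Normalization requires ∫|φ|² dx = 1, integrated from 0 to ∞.
Using ∫₀^∞ xⁿ e^(−αx) dx = n!/αⁿ⁺¹, carrying out the integral gives A² · 45·a_0^7/8.
Setting this equal to 1 gives A² = 1/(45·a_0^7/8).
With a_0 = 2.44: A² = 0.0003453 and A = 0.01858.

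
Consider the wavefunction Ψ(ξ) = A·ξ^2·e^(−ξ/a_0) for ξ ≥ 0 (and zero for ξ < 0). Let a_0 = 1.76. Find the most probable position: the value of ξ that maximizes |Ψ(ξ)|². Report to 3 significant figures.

ξ ≈ 3.52

Differentiate |Ψ(ξ)|² with respect to ξ and set to zero.
Solving yields ξ = 2·a_0.
With a_0 = 1.76, the most probable position is 3.520.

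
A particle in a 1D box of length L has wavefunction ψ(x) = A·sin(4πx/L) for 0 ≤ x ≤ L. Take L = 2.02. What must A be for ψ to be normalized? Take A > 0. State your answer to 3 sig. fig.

A ≈ 0.995

We need A² ∫|f|² dx = 1, taking the integral from 0 to L.
Using sin²θ = (1 − cos 2θ)/2, the integral (without the A² prefactor) comes out to L/2.
So A² = (L/2)^(−1).
Plugging in L = 2.02 yields A = 0.9950.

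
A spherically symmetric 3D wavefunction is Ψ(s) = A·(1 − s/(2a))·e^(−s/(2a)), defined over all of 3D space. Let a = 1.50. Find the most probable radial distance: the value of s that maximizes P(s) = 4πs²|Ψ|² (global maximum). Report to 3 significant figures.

The maximum of P(s) = 4πs²|Ψ|² occurs where its derivative vanishes.
Solving yields s = a·(√(5) + 3).
With a = 1.50, the most probable radial distance is 7.854.

s ≈ 7.85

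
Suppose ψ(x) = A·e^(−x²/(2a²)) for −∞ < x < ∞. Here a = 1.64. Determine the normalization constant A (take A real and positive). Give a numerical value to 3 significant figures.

Normalization requires ∫|ψ|² dx = 1, integrated from −∞ to ∞.
Using the Gaussian integral ∫_{−∞}^{∞} e^(−αx²) dx = √(π/α), ∫|ψ|² dx = A²·(√(π)·a).
Hence A² = 1/[√(π)·a].
With a = 1.64: A² = 0.3440 and A = 0.5865.

A ≈ 0.587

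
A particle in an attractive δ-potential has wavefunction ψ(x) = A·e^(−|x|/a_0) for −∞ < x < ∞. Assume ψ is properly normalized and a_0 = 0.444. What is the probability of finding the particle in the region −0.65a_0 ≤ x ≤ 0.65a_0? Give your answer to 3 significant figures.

P = ∫_{−0.65a_0}^{0.65a_0} |ψ(x)|² dx.
The normalization integral ∫|ψ|²dx over the whole domain equals a_0·A², and A² cancels in the ratio.
Both integrals are even about x = 0, so only the x ≥ 0 halves are needed (the factors of 2 cancel). Substituting u = x/a_0, A² and the length scale cancel in the ratio: P = ∫_{0}^{0.65} e^(-2·u) du / ∫_{0}^{∞} e^(-2·u) du.
Using ∫ e^(-2·u) du = -e^(-2·u)/2, the numerator is 1/2 - e^(-13/10)/2 and the denominator is 1/2.
Taking the ratio, P = 0.7275.

P ≈ 0.727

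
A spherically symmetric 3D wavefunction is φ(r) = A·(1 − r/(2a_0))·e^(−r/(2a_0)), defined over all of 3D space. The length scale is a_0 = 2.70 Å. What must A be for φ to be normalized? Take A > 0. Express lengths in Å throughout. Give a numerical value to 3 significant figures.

A ≈ 0.0450 Å^(-3/2)

We need A² ∫|f|² 4πr² dr = 1, taking the integral from 0 to ∞.
In 3D with spherical symmetry the volume element is 4πr² dr.
With ∫₀^∞ r^4 e^(−αr) dr = 4!/α^5, with φ = A·(1 − r/(2a_0))·e^(−r/(2a_0)), the integral evaluates to A²·[8·π·a_0^3].
So A² = (8·π·a_0^3)^(−1).
Plugging in a_0 = 2.70 yields A = 0.04496.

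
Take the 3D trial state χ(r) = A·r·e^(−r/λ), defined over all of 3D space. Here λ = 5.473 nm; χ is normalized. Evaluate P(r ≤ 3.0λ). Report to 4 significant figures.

P ≈ 0.7149

With dV = 4πr²dr, the probability is ∫|χ|² dV over r ≤ 3.0λ.
Normalization gives A² = 1/(3·π·λ^5).
Let u = r/λ; then A², 4π and the length scale all cancel, so P = ∫_{0}^{3.0} u^4·e^(-2·u) du ÷ ∫_{0}^{∞} u^4·e^(-2·u) du.
With ∫ u^4·e^(-2·u) du = -(u^4/2 + u^3 + 3·u^2/2 + 3·u/2 + 3/4)·e^(-2·u) + C, the region integral is 3/4 - 345·e^(-6)/4 and the full one is 3/4.
The region integral divided by the full integral gives P = 0.71494.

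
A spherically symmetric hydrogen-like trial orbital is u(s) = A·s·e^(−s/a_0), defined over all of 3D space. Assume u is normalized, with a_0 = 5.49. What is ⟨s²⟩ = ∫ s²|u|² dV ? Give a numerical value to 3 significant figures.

By definition ⟨s²⟩ = ∫ s^2 |u(s)|² 4πs² ds.
Using ∫₀^∞ sⁿ e^(−αs) ds = n!/αⁿ⁺¹, the ratio of the moment integral to the normalization integral gives ⟨s²⟩ = 15·a_0^2/2.
With a_0 = 5.49, ⟨s^2⟩ = 226.1.

⟨s^2⟩ ≈ 226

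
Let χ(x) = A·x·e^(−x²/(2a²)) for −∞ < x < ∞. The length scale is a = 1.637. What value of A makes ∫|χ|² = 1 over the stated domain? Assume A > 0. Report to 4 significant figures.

Require ∫ |χ|² dx = 1 over the whole domain.
Differentiating ∫e^(−αx²) dx = √(π/α) under α to get the higher moments, ∫|χ|² dx = A²·(√(π)·a^3/2).
Setting this equal to 1 gives A² = 1/(√(π)·a^3/2).
Substituting a = 1.637 gives A² = 0.25722, so A = 0.50717.

A ≈ 0.5072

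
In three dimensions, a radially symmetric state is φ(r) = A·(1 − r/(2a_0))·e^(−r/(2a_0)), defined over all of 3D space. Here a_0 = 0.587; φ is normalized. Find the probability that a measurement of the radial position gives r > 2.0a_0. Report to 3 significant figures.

P ≈ 0.947

P = ∫ |φ|² 4πr² dr over r > 2.0a_0.
A² is fixed by ∫₀^∞ 4πr²|φ|² dr = 1, i.e. A² = (8·π·a_0^3)^(−1).
Substituting u = r/a_0, A², 4π and the length scale all cancel in the ratio: P = ∫_{2.0}^{∞} u^2·(1 - u/2)^2·e^(-u) du / ∫_{0}^{∞} u^2·(1 - u/2)^2·e^(-u) du.
An antiderivative of u^2·(1 - u/2)^2·e^(-u) is -(u^4/4 + u^2 + 2·u + 2)·e^(-u); evaluating from 2.0 to ∞ gives 14·e^(-2), while the full integral is 2.
This evaluates to P = 0.9473.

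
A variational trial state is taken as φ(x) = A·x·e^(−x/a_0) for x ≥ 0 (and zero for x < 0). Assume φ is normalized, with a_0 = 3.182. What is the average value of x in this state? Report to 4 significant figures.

⟨x⟩ ≈ 4.773

The expectation value is the |φ|²-weighted average of x: ∫ x|φ|² dx.
With ∫₀^∞ x^3 e^(−αx) dx = 3!/α^4, since the A² factors cancel between numerator and denominator, ⟨x⟩ = 3·a_0/2.
With a_0 = 3.182, ⟨x⟩ = 4.7730.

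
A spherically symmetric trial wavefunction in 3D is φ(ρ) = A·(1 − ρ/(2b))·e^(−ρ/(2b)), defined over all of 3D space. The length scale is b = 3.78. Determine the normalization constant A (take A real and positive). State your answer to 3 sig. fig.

The normalization condition is ∫|φ|² 4πρ² dρ = 1 from 0 to ∞.
In 3D with spherical symmetry the volume element is 4πρ² dρ.
With φ = A·(1 − ρ/(2b))·e^(−ρ/(2b)), the integral evaluates to A²·[8·π·b^3].
Setting this equal to 1 gives A² = 1/(8·π·b^3).
With b = 3.78: A² = 0.0007367 and A = 0.02714.

A ≈ 0.0271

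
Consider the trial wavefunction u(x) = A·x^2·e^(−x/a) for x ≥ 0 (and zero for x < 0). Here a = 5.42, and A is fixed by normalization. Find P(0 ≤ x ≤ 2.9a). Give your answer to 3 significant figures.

P = ∫_{0}^{2.9a} |u(x)|² dx.
Since A² = 1/(3·a^5/4), this is the region integral divided by the full normalization integral.
Substituting t = x/a, A² and the length scale cancel in the ratio: P = ∫_{0}^{2.9} t^4·e^(-2·t) dt / ∫_{0}^{∞} t^4·e^(-2·t) dt.
With ∫ t^4·e^(-2·t) dt = -(t^4/2 + t^3 + 3·t^2/2 + 3·t/2 + 3/4)·e^(-2·t) + C, the region integral is ≈ 0.51546 and the full one is 3/4.
Evaluating gives P = 0.6873.

P ≈ 0.687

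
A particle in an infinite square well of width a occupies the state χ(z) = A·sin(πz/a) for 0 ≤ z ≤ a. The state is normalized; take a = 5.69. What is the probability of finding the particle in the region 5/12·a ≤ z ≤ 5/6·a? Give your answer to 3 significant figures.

P ≈ 0.634

The probability is P = ∫ |χ|² dz over [5/12·a, 5/6·a].
Since A² = 1/(a/2), this is the region integral divided by the full normalization integral.
In terms of u = z/a (A² and the length scale cancel between numerator and denominator), P = [∫_{5/12}^{5/6} sin(π·u)^2 du] / [∫_{0}^{1} sin(π·u)^2 du].
An antiderivative of sin(π·u)^2 is u/2 - sin(2·π·u)/(4·π); evaluating from 5/12 to 5/6 gives 1/(8·π) + √(3)/(8·π) + 5/24, while the full integral is 1/2.
Taking the ratio, P = (3 + 3·√(3) + 5·π)/(12·π).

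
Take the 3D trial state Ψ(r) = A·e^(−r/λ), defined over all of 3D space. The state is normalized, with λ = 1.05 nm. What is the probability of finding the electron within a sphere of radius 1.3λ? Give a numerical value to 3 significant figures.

Integrate the radial probability density 4πr²|Ψ|² over r ≤ 1.3λ.
A² is fixed by ∫₀^∞ 4πr²|Ψ|² dr = 1, i.e. A² = (π·λ^3)^(−1).
In terms of u = r/λ (A², 4π and the length scale all cancel between numerator and denominator), P = [∫_{0}^{1.3} u^2·e^(-2·u) du] / [∫_{0}^{∞} u^2·e^(-2·u) du].
An antiderivative of u^2·e^(-2·u) is -(2·u^2 + 2·u + 1)·e^(-2·u)/4; evaluating from 0 to 1.3 gives 1/4 - 349·e^(-13/5)/200, while the full integral is 1/4.
This evaluates to P = 0.4816.

P ≈ 0.482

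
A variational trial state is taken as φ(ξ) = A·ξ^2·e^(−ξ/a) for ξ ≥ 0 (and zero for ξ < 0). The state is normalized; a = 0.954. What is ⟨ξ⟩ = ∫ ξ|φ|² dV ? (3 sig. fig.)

⟨ξ⟩ ≈ 2.39

⟨ξ⟩ = ∫ ξ |φ|² dξ over the full domain.
Evaluating both integrals, ⟨ξ⟩ = 5·a/2.
With a = 0.954, ⟨ξ⟩ = 2.385.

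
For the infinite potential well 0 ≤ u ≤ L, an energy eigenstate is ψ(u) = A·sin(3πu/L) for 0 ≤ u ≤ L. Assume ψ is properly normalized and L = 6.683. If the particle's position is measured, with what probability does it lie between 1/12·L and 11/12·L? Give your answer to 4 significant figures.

The probability is P = ∫ |ψ|² du over [1/12·L, 11/12·L].
The normalization integral ∫|ψ|²du over the whole domain equals L/2·A², and A² cancels in the ratio.
Let t = u/L; then A² and the length scale cancel, so P = ∫_{1/12}^{11/12} sin(3·π·t)^2 dt ÷ ∫_{0}^{1} sin(3·π·t)^2 dt.
With ∫ sin(3·π·t)^2 dt = t/2 - sin(6·π·t)/(12·π) + C, the region integral is 1/(6·π) + 5/12 and the full one is 1/2.
The result is P = (2 + 5·π)/(6·π).

P ≈ 0.9394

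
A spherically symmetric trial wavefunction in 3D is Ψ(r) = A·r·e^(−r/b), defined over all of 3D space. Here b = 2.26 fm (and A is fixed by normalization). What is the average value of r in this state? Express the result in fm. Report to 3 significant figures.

By definition ⟨r⟩ = ∫ r |Ψ(r)|² 4πr² dr.
The ratio of the moment integral to the normalization integral gives ⟨r⟩ = 5·b/2.
Putting b = 2.26 gives 5.650.

⟨r⟩ ≈ 5.65 fm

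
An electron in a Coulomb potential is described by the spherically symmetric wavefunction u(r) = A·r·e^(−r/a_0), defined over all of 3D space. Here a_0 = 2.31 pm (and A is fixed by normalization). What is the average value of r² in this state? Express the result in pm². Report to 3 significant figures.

The expectation value is the |u|²-weighted average of r^2: ∫ r^2|u|² 4πr² dr.
The ratio of the moment integral to the normalization integral gives ⟨r²⟩ = 15·a_0^2/2.
With a_0 = 2.31, ⟨r^2⟩ = 40.02.

⟨r^2⟩ ≈ 40.0 pm^2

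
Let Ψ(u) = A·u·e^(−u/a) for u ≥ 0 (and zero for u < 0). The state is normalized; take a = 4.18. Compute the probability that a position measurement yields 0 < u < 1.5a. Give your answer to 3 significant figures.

P ≈ 0.577

|Ψ|² is the probability density, so P = ∫_{0}^{1.5a} |Ψ|² du.
With A² fixed by ∫|Ψ|² = 1, i.e. A² = (a^3/4)^(−1), substitute and integrate.
Substituting t = u/a, A² and the length scale cancel in the ratio: P = ∫_{0}^{1.5} t^2·e^(-2·t) dt / ∫_{0}^{∞} t^2·e^(-2·t) dt.
With ∫ t^2·e^(-2·t) dt = -(2·t^2 + 2·t + 1)·e^(-2·t)/4 + C, the region integral is 1/4 - 17·e^(-3)/8 and the full one is 1/4.
Taking the ratio, P = 0.5768.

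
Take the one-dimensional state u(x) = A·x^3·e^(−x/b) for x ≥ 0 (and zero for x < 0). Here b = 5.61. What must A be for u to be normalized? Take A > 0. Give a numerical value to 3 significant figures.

A ≈ 0.00101

Require ∫ |u|² dx = 1 over the whole domain.
Using ∫₀^∞ xⁿ e^(−αx) dx = n!/αⁿ⁺¹, the integral (without the A² prefactor) comes out to 45·b^7/8.
So A² = (45·b^7/8)^(−1).
Substituting b = 5.61 gives A² = 0.000001017, so A = 0.001008.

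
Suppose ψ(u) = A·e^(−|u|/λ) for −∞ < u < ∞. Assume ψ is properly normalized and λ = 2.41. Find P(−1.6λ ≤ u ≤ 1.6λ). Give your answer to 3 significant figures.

P ≈ 0.959

|ψ|² is the probability density, so P = ∫_{−1.6λ}^{1.6λ} |ψ|² du.
Since A² = 1/(λ), this is the region integral divided by the full normalization integral.
By symmetry take twice the u ≥ 0 contribution in numerator and denominator; the 2's cancel. Substituting t = u/λ, A² and the length scale cancel in the ratio: P = ∫_{0}^{1.6} e^(-2·t) dt / ∫_{0}^{∞} e^(-2·t) dt.
Using ∫ e^(-2·t) dt = -e^(-2·t)/2, the numerator is 1/2 - e^(-16/5)/2 and the denominator is 1/2.
This works out to P = 0.9592.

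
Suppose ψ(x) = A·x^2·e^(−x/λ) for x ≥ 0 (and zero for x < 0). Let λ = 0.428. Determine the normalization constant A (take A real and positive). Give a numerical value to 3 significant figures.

A ≈ 9.64

We need A² ∫|f|² dx = 1, taking the integral from 0 to ∞.
Recall ∫₀^∞ x^m e^(−x/β) dx = m!·β^(m+1), the integral (without the A² prefactor) comes out to 3·λ^5/4.
So A² = (3·λ^5/4)^(−1).
With λ = 0.428: A² = 92.84 and A = 9.635.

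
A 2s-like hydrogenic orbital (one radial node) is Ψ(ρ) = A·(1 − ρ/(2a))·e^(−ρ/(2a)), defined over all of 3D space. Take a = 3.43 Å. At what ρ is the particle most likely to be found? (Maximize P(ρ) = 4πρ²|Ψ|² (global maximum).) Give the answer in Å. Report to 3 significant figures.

ρ ≈ 18.0 Å

Set d/dρ [P(ρ) = 4πρ²|Ψ|²] = 0 and solve for ρ > 0.
This gives ρ = a·(√(5) + 3).
With a = 3.43, the most probable radial distance is 17.96 Å.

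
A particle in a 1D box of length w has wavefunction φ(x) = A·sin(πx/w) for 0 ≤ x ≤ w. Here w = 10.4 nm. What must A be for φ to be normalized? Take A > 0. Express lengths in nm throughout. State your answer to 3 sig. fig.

A ≈ 0.439 nm^(-1/2)

The normalization condition is ∫|φ|² dx = 1 from 0 to w.
Using sin²θ = (1 − cos 2θ)/2, ∫|φ|² dx = A²·(w/2).
So A² = (w/2)^(−1).
With w = 10.4: A² = 0.1923 and A = 0.4385.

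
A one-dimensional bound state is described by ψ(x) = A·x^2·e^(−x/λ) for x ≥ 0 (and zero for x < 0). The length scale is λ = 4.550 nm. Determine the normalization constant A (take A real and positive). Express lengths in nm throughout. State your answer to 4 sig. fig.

A ≈ 0.02615 nm^(-5/2)

The normalization condition is ∫|ψ|² dx = 1 from 0 to ∞.
Using ∫₀^∞ xⁿ e^(−αx) dx = n!/αⁿ⁺¹, the integral (without the A² prefactor) comes out to 3·λ^5/4.
Setting this equal to 1 gives A² = 1/(3·λ^5/4).
Plugging in λ = 4.550 yields A = 0.026148.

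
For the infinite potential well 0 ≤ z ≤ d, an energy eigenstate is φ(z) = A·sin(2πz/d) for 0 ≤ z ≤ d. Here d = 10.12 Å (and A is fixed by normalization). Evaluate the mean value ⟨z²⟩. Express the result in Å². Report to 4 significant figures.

⟨z^2⟩ ≈ 32.84 Å^2

The expectation value is the |φ|²-weighted average of z^2: ∫ z^2|φ|² dz.
With ∫₀^d sin²(nπz/d) dz = d/2, since the A² factors cancel between numerator and denominator, ⟨z²⟩ = -d^2/(8·π^2) + d^2/3.
Putting d = 10.12 gives 32.841.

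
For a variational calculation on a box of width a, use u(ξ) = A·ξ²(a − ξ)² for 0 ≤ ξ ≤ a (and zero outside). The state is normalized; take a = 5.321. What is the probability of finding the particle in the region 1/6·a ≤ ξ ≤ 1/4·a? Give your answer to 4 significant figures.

The probability is P = ∫ |u|² dξ over [1/6·a, 1/4·a].
With A² fixed by ∫|u|² = 1, i.e. A² = (a^9/630)^(−1), substitute and integrate.
Substituting t = ξ/a, A² and the length scale cancel in the ratio: P = ∫_{1/6}^{1/4} t^4·(1 - t)^4 dt / ∫_{0}^{1} t^4·(1 - t)^4 dt.
With ∫ t^4·(1 - t)^4 dt = t^5·(70·t^4 - 315·t^3 + 540·t^2 - 420·t + 126)/630 + C, the region integral is ≈ 0.0000634559 and the full one is 1/630.
This works out to P = 0.039977.

P ≈ 0.03998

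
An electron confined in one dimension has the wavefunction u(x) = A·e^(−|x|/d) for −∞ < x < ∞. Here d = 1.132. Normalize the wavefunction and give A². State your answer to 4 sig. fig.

The normalization condition is ∫|u|² dx = 1 from −∞ to ∞.
With ∫₀^∞ x^0 e^(−αx) dx = 0!/α^1, with u = A·e^(−|x|/d), the integral evaluates to A²·[d].
Setting this equal to 1 gives A² = 1/(d).
Substituting d = 1.132 gives A² = 0.88339, so A = 0.93989.

A^2 ≈ 0.8834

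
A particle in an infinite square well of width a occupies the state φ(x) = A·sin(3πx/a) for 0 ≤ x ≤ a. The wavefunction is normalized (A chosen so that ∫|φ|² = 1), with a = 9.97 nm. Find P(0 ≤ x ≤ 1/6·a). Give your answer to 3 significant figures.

P ≈ 0.167

P = ∫_{0}^{1/6·a} |φ(x)|² dx.
With A² fixed by ∫|φ|² = 1, i.e. A² = (a/2)^(−1), substitute and integrate.
In terms of u = x/a (A² and the length scale cancel between numerator and denominator), P = [∫_{0}^{1/6} sin(3·π·u)^2 du] / [∫_{0}^{1} sin(3·π·u)^2 du].
With ∫ sin(3·π·u)^2 du = u/2 - sin(6·π·u)/(12·π) + C, the region integral is 1/12 and the full one is 1/2.
This works out to P = 1/6.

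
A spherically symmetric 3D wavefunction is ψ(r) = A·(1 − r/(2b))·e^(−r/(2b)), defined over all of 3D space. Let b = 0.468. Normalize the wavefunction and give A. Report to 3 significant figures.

We need A² ∫|f|² 4πr² dr = 1, taking the integral from 0 to ∞.
In 3D with spherical symmetry the volume element is 4πr² dr.
With ∫₀^∞ r^4 e^(−αr) dr = 4!/α^5, carrying out the integral gives A² · 8·π·b^3.
Plugging in b = 0.468 yields A = 0.6230.

A ≈ 0.623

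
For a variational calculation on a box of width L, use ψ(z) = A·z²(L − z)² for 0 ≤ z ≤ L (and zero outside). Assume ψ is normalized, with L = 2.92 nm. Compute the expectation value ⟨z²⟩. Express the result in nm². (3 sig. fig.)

⟨z^2⟩ ≈ 2.33 nm^2

By definition ⟨z²⟩ = ∫ z^2 |ψ(z)|² dz.
Evaluating both integrals, ⟨z²⟩ = 3·L^2/11.
Putting L = 2.92 gives 2.325.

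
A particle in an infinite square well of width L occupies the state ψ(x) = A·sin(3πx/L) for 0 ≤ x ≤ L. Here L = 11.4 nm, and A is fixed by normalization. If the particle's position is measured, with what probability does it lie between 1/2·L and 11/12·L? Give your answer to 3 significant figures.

P ≈ 0.470

P = ∫_{1/2·L}^{11/12·L} |ψ(x)|² dx.
The normalization integral ∫|ψ|²dx over the whole domain equals L/2·A², and A² cancels in the ratio.
In terms of u = x/L (A² and the length scale cancel between numerator and denominator), P = [∫_{1/2}^{11/12} sin(3·π·u)^2 du] / [∫_{0}^{1} sin(3·π·u)^2 du].
Using ∫ sin(3·π·u)^2 du = u/2 - sin(6·π·u)/(12·π), the numerator is 1/(12·π) + 5/24 and the denominator is 1/2.
Taking the ratio, P = (2 + 5·π)/(12·π).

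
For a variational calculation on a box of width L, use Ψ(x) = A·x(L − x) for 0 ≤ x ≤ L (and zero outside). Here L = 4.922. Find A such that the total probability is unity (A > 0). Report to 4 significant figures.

A ≈ 0.1019

Require ∫ |Ψ|² dx = 1 over the whole domain.
The integral (without the A² prefactor) comes out to L^5/30.
Hence A² = 1/[L^5/30].
With L = 4.922: A² = 0.010385 and A = 0.10191.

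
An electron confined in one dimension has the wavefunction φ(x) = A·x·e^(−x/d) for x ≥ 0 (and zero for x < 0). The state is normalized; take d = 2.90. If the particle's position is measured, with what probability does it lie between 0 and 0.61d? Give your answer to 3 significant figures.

|φ|² is the probability density, so P = ∫_{0}^{0.61d} |φ|² dx.
With A² fixed by ∫|φ|² = 1, i.e. A² = (d^3/4)^(−1), substitute and integrate.
Substituting u = x/d, A² and the length scale cancel in the ratio: P = ∫_{0}^{0.61} u^2·e^(-2·u) du / ∫_{0}^{∞} u^2·e^(-2·u) du.
With ∫ u^2·e^(-2·u) du = -(2·u^2 + 2·u + 1)·e^(-2·u)/4 + C, the region integral is ≈ 0.031220 and the full one is 1/4.
This works out to P = 0.1249.

P ≈ 0.125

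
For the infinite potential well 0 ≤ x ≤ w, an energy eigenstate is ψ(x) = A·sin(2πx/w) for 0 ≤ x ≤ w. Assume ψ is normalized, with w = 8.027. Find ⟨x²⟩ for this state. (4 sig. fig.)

The expectation value is the |ψ|²-weighted average of x^2: ∫ x^2|ψ|² dx.
The ratio of the moment integral to the normalization integral gives ⟨x²⟩ = -w^2/(8·π^2) + w^2/3.
Putting w = 8.027 gives 20.662.

⟨x^2⟩ ≈ 20.66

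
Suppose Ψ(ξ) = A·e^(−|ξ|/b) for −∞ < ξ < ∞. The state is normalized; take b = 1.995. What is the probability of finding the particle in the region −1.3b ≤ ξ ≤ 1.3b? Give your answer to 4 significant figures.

The probability is P = ∫ |Ψ|² dξ over [−1.3b, 1.3b].
With A² fixed by ∫|Ψ|² = 1, i.e. A² = (b)^(−1), substitute and integrate.
Both integrals are even about ξ = 0, so only the ξ ≥ 0 halves are needed (the factors of 2 cancel). Substituting u = ξ/b, A² and the length scale cancel in the ratio: P = ∫_{0}^{1.3} e^(-2·u) du / ∫_{0}^{∞} e^(-2·u) du.
With ∫ e^(-2·u) du = -e^(-2·u)/2 + C, the region integral is 1/2 - e^(-13/5)/2 and the full one is 1/2.
Evaluating gives P = 0.92573.

P ≈ 0.9257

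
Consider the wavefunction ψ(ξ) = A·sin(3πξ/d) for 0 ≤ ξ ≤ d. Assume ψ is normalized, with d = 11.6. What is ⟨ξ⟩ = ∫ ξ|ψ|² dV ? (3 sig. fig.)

⟨ξ⟩ ≈ 5.80

The expectation value is the |ψ|²-weighted average of ξ: ∫ ξ|ψ|² dξ.
The ratio of the moment integral to the normalization integral gives ⟨ξ⟩ = d/2.
With d = 11.6, ⟨ξ⟩ = 5.800.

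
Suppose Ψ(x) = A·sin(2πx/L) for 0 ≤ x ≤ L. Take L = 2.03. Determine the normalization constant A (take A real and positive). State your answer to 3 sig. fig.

A ≈ 0.993

The normalization condition is ∫|Ψ|² dx = 1 from 0 to L.
With ∫₀^L sin²(nπx/L) dx = L/2, the integral (without the A² prefactor) comes out to L/2.
Hence A² = 1/[L/2].
Plugging in L = 2.03 yields A = 0.9926.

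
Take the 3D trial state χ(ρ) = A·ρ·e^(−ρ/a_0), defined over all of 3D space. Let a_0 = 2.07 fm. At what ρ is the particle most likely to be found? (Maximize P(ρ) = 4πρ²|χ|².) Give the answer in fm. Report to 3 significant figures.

ρ ≈ 4.14 fm

The maximum of P(ρ) = 4πρ²|χ|² occurs where its derivative vanishes.
This gives ρ = 2·a_0.
With a_0 = 2.07, the most probable radial distance is 4.140 fm.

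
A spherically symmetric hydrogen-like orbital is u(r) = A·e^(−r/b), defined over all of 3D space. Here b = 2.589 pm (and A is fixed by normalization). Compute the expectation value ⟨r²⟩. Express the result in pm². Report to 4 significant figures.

The expectation value is the |u|²-weighted average of r^2: ∫ r^2|u|² 4πr² dr.
Since the A² factors cancel between numerator and denominator, ⟨r²⟩ = 3·b^2.
With b = 2.589, ⟨r^2⟩ = 20.109.

⟨r^2⟩ ≈ 20.11 pm^2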